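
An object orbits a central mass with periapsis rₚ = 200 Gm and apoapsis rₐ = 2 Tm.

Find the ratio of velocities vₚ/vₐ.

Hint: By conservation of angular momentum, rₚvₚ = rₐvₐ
rₚ = 200 Gm = 2 × 10^11 m
rₐ = 2 Tm = 2 × 10^12 m
rₚvₚ = rₐvₐ  ⇒  vₚ/vₐ = rₐ/rₚ
vₚ/vₐ = (2 × 10^12) / (2 × 10^11) = 10

Final answer: vₚ/vₐ = 10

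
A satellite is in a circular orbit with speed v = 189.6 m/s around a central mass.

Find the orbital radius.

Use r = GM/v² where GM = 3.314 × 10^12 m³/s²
v = 189.6 m/s
GM = 3.314 × 10^12 m³/s²
v² = 35948.2 m²/s²
r = GM/v² = (3.314 × 10^12) / 35948.2 = 9.21883 × 10^7 m ≈ 92.19 Mm

Final answer: 92.19 Mm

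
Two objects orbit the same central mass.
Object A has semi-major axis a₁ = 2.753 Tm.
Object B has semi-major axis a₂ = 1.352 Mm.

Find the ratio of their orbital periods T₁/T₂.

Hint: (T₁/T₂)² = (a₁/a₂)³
a₁ = 2.753 Tm = 2.753 × 10^12 m
a₂ = 1.352 Mm = 1.352 × 10^6 m
a₁/a₂ = 2.03624 × 10^6
T₁/T₂ = (a₁/a₂)^(3/2) = (2.03624 × 10^6)^1.5 = 2.90566 × 10^9

Final answer: T₁/T₂ = 2.906 × 10^9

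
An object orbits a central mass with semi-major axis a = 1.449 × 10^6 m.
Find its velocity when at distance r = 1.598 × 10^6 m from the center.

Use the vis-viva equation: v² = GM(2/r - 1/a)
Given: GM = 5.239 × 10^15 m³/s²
a = 1.449 × 10^6 m
r = 1.598 × 10^6 m
GM = 5.239 × 10^15 m³/s²
2/r − 1/a = 1.25156 × 10^-6 − 6.90131 × 10^-7 = 5.61433 × 10^-7 m⁻¹
v² = GM (2/r − 1/a) = 2.94135 × 10^9 m²/s²
v = 54234.2 m/s ≈ 54.23 km/s

Final answer: 54.23 km/s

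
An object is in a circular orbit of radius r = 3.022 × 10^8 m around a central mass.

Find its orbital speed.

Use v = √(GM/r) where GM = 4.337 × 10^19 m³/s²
r = 3.022 × 10^8 m
GM = 4.337 × 10^19 m³/s²
GM/r = (4.337 × 10^19) / (3.022 × 10^8) = 1.43514 × 10^11 m²/s²
v = √(GM/r) = 378833 m/s ≈ 378.8 km/s

Final answer: 378.8 km/s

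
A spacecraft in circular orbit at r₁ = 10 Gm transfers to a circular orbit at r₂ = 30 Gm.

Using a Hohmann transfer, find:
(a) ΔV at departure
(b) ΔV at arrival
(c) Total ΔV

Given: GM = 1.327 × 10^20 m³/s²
r₁ = 10 Gm = 1 × 10^10 m
r₂ = 30 Gm = 3 × 10^10 m
GM = 1.327 × 10^20 m³/s²
Transfer ellipse: a_t = (r₁ + r₂)/2 = 2 × 10^10 m
Circular speed at r₁: v₁ = √(GM/r₁) = 115195 m/s
Transfer speed at r₁ (periapsis): v₁ₜ = √(GM(2/r₁ − 1/a_t)) = 141085 m/s
(a) ΔV₁ = v₁ₜ − v₁ = 25889.6 m/s ≈ 25.89 km/s
Circular speed at r₂: v₂ = √(GM/r₂) = 66508.1 m/s
Transfer speed at r₂ (apoapsis): v₂ₜ = √(GM(2/r₂ − 1/a_t)) = 47028.4 m/s
(b) ΔV₂ = v₂ − v₂ₜ = 19479.8 m/s ≈ 19.48 km/s
(c) ΔV_total = ΔV₁ + ΔV₂ = 45369.4 m/s ≈ 45.37 km/s

Final answer:
(a) ΔV₁ = 25.89 km/s
(b) ΔV₂ = 19.48 km/s
(c) ΔV_total = 45.37 km/s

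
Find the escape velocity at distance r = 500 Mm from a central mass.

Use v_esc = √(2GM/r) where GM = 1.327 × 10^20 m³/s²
r = 500 Mm = 5 × 10^8 m
GM = 1.327 × 10^20 m³/s²
2GM/r = 2 × (1.327 × 10^20) / (5 × 10^8) = 5.308 × 10^11 m²/s²
v_esc = √(2GM/r) = 728560 m/s ≈ 728.6 km/s

Final answer: 728.6 km/s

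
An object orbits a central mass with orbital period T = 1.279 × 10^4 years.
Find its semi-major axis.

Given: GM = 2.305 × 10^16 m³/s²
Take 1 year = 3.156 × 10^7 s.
T = 1.279 × 10^4 years = 4.03652 × 10^11 s
GM = 2.305 × 10^16 m³/s²
Kepler's third law: a³ = GM T² / (4π²)
T² = 1.62935 × 10^23 s²
a³ = (2.305 × 10^16) × (1.62935 × 10^23) / (4π²) = 9.51319 × 10^37 m³
a = (a³)^(1/3) = 4.56501 × 10^12 m ≈ 4.565 × 10^12 m

Final answer: 4.565 × 10^12 m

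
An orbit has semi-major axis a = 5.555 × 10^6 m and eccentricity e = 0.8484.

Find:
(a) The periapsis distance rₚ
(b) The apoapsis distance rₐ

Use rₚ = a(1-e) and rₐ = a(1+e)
a = 5.555 × 10^6 m
e = 0.8484:  1 − e = 0.1516,  1 + e = 1.8484
(a) rₚ = a(1 − e) = 5.555 × 10^6 m × 0.1516 = 842138 m ≈ 8.421 × 10^5 m
(b) rₐ = a(1 + e) = 5.555 × 10^6 m × 1.8484 = 1.02679 × 10^7 m ≈ 1.027 × 10^7 m

Final answer:
(a) rₚ = 8.421 × 10^5 m
(b) rₐ = 1.027 × 10^7 m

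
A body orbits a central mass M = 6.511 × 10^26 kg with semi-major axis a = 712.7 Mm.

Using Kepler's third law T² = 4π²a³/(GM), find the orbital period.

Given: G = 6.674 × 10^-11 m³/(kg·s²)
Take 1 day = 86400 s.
M = 6.511 × 10^26 kg
GM = G × M = 6.674 × 10^-11 × 6.511 × 10^26 = 4.34544 × 10^16 m³/s²
a = 712.7 Mm = 7.127 × 10^8 m
a³ = 3.6201 × 10^26 m³
T = 2π √(a³/GM) = 2π √((3.6201 × 10^26) / (4.34544 × 10^16)) = 2π × 91273.2 s
T = 573486 s ≈ 6.638 days

Final answer: 6.638 days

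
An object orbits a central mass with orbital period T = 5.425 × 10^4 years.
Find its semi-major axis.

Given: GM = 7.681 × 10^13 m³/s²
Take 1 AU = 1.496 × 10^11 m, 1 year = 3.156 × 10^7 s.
T = 5.425 × 10^4 years = 1.71213 × 10^12 s
GM = 7.681 × 10^13 m³/s²
Kepler's third law: a³ = GM T² / (4π²)
T² = 2.93139 × 10^24 s²
a³ = (7.681 × 10^13) × (2.93139 × 10^24) / (4π²) = 5.70337 × 10^36 m³
a = (a³)^(1/3) = 1.78667 × 10^12 m ≈ 11.94 AU

Final answer: 11.94 AU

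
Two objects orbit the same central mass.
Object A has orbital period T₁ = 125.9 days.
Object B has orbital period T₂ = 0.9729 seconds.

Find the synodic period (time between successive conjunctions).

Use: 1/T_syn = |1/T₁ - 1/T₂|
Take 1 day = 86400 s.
T₁ = 125.9 days = 1.08778 × 10^7 s
T₂ = 0.9729 seconds
1/T₁ = 9.19307 × 10^-8 s⁻¹
1/T₂ = 1.02785 s⁻¹
|1/T₁ − 1/T₂| = 1.02785 s⁻¹
T_syn = 1 / |1/T₁ − 1/T₂| = 0.9729 s ≈ 0.9729 seconds

Final answer: T_syn = 0.9729 seconds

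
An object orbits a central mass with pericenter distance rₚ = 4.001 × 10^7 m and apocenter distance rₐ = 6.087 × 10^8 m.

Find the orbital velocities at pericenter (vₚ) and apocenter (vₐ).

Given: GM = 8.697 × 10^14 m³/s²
rₚ = 4.001 × 10^7 m
rₐ = 6.087 × 10^8 m
GM = 8.697 × 10^14 m³/s²
a = (rₚ + rₐ)/2 = 3.24355 × 10^8 m
Vis-viva: v² = GM (2/r − 1/a)
vₚ² = 8.697 × 10^14 × (4.99875 × 10^-8 − 3.08304 × 10^-9) = 4.07928 × 10^7 m²/s²
vₚ = 6386.92 m/s ≈ 6.387 km/s
vₐ² = 8.697 × 10^14 × (3.28569 × 10^-9 − 3.08304 × 10^-9) = 176244 m²/s²
vₐ = 419.814 m/s ≈ 419.8 m/s

Final answer: vₚ = 6.387 km/s, vₐ = 419.8 m/s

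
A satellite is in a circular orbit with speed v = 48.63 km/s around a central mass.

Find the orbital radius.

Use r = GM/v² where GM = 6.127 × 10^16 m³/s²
v = 48.63 km/s = 48630 m/s
GM = 6.127 × 10^16 m³/s²
v² = 2.36488 × 10^9 m²/s²
r = GM/v² = (6.127 × 10^16) / (2.36488 × 10^9) = 2.59083 × 10^7 m ≈ 25.91 Mm

Final answer: 25.91 Mm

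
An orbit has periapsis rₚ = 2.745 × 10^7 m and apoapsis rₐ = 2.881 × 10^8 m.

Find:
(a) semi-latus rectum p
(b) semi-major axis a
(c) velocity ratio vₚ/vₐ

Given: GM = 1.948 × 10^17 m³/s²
rₚ = 2.745 × 10^7 m
rₐ = 2.881 × 10^8 m
GM = 1.948 × 10^17 m³/s²
a = (rₚ + rₐ)/2 = 1.57775 × 10^8 m
e = (rₐ − rₚ)/(rₐ + rₚ) = (2.6065 × 10^8) / (3.1555 × 10^8) = 0.826018
(a) 1 − e² = 0.317694;  p = a(1 − e²) = 1.57775 × 10^8 × 0.317694 = 5.01242 × 10^7 m ≈ 5.012 × 10^7 m
(b) a = 1.57775 × 10^8 m ≈ 1.578 × 10^8 m
(c) vₚ/vₐ = rₐ/rₚ (angular momentum) = (2.881 × 10^8) / (2.745 × 10^7) = 10.4954 ≈ 10.5

Final answer:
(a) semi-latus rectum p = 5.012 × 10^7 m
(b) semi-major axis a = 1.578 × 10^8 m
(c) velocity ratio vₚ/vₐ = 10.5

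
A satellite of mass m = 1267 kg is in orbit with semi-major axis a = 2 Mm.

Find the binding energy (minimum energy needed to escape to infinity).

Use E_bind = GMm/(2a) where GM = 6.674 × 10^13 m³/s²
a = 2 Mm = 2 × 10^6 m
GM = 6.674 × 10^13 m³/s²
m = 1267 kg
GMm = 6.674 × 10^13 × 1267 = 8.45596 × 10^16 m³·kg/s²
2a = 4 × 10^6 m
E_bind = GMm/(2a) = 2.11399 × 10^10 J ≈ 21.14 GJ

Final answer: 21.14 GJ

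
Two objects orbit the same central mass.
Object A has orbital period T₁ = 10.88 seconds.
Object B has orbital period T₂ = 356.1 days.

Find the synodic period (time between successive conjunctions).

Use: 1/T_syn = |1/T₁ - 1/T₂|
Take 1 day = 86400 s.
T₁ = 10.88 seconds
T₂ = 356.1 days = 3.0767 × 10^7 s
1/T₁ = 0.0919118 s⁻¹
1/T₂ = 3.25023 × 10^-8 s⁻¹
|1/T₁ − 1/T₂| = 0.0919117 s⁻¹
T_syn = 1 / |1/T₁ − 1/T₂| = 10.88 s ≈ 10.88 seconds

Final answer: T_syn = 10.88 seconds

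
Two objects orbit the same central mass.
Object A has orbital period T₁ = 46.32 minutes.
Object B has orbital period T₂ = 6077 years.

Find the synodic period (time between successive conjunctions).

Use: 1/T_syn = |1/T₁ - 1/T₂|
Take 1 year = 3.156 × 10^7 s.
T₁ = 46.32 minutes = 2779.2 s
T₂ = 6077 years = 1.9179 × 10^11 s
1/T₁ = 0.000359816 s⁻¹
1/T₂ = 5.21403 × 10^-12 s⁻¹
|1/T₁ − 1/T₂| = 0.000359816 s⁻¹
T_syn = 1 / |1/T₁ − 1/T₂| = 2779.2 s ≈ 46.32 minutes

Final answer: T_syn = 46.32 minutes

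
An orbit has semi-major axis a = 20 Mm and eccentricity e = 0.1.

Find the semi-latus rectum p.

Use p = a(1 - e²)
a = 20 Mm = 2 × 10^7 m
e = 0.1,  e² = 0.01,  1 − e² = 0.99
p = a(1 − e²) = 2 × 10^7 m × 0.99 = 1.98 × 10^7 m ≈ 19.8 Mm

Final answer: p = 19.8 Mm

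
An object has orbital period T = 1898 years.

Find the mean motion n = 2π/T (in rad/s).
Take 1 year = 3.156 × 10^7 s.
T = 1898 years = 5.99009 × 10^10 s
n = 2π / (5.99009 × 10^10 s) = 1.04893 × 10^-10 rad/s ≈ 1.049 × 10^-10 rad/s

Final answer: n = 1.049 × 10^-10 rad/s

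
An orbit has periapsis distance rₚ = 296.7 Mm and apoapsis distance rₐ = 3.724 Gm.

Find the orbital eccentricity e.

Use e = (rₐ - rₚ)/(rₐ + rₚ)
rₚ = 296.7 Mm = 2.967 × 10^8 m
rₐ = 3.724 Gm = 3.724 × 10^9 m
rₐ − rₚ = 3.4273 × 10^9 m
rₐ + rₚ = 4.0207 × 10^9 m
e = (rₐ − rₚ)/(rₐ + rₚ) = 0.852414

Final answer: e = 0.8524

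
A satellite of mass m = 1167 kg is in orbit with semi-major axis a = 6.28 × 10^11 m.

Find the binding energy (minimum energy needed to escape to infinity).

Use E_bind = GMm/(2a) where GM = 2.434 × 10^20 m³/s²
a = 6.28 × 10^11 m
GM = 2.434 × 10^20 m³/s²
m = 1167 kg
GMm = 2.434 × 10^20 × 1167 = 2.84048 × 10^23 m³·kg/s²
2a = 1.256 × 10^12 m
E_bind = GMm/(2a) = 2.26153 × 10^11 J ≈ 226.2 GJ

Final answer: 226.2 GJ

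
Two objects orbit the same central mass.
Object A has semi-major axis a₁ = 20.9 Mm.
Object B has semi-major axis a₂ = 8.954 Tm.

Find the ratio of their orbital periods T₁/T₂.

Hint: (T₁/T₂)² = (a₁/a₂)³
a₁ = 20.9 Mm = 2.09 × 10^7 m
a₂ = 8.954 Tm = 8.954 × 10^12 m
a₁/a₂ = 2.33415 × 10^-6
T₁/T₂ = (a₁/a₂)^(3/2) = (2.33415 × 10^-6)^1.5 = 3.5661 × 10^-9

Final answer: T₁/T₂ = 3.566 × 10^-9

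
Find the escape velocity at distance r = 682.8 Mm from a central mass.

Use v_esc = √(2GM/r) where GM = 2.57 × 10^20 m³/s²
r = 682.8 Mm = 6.828 × 10^8 m
GM = 2.57 × 10^20 m³/s²
2GM/r = 2 × (2.57 × 10^20) / (6.828 × 10^8) = 7.52783 × 10^11 m²/s²
v_esc = √(2GM/r) = 867630 m/s ≈ 867.6 km/s

Final answer: 867.6 km/s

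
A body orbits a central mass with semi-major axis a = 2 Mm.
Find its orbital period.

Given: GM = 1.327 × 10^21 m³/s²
a = 2 Mm = 2 × 10^6 m
GM = 1.327 × 10^21 m³/s²
a³ = 8 × 10^18 m³
T = 2π √(a³/GM) = 2π √((8 × 10^18) / (1.327 × 10^21)) = 2π × 0.0776443 s
T = 0.487853 s ≈ 0.4879 seconds

Final answer: 0.4879 seconds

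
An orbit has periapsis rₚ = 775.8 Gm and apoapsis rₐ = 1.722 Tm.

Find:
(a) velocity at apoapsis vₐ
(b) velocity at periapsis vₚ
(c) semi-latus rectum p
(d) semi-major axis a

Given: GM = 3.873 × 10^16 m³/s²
rₚ = 775.8 Gm = 7.758 × 10^11 m
rₐ = 1.722 Tm = 1.722 × 10^12 m
GM = 3.873 × 10^16 m³/s²
a = (rₚ + rₐ)/2 = 1.2489 × 10^12 m
e = (rₐ − rₚ)/(rₐ + rₚ) = (9.462 × 10^11) / (2.4978 × 10^12) = 0.378813
(a) vₐ² = GM (2/rₐ − 1/a) = 3.873 × 10^16 × (1.16144 × 10^-12 − 8.00705 × 10^-13) = 13971.3 m²/s²;  vₐ = 118.2 m/s ≈ 118.2 m/s
(b) vₚ² = GM (2/rₚ − 1/a) = 3.873 × 10^16 × (2.57798 × 10^-12 − 8.00705 × 10^-13) = 68834 m²/s²;  vₚ = 262.362 m/s ≈ 262.4 m/s
(c) 1 − e² = 0.8565;  p = a(1 − e²) = 1.2489 × 10^12 × 0.8565 = 1.06968 × 10^12 m ≈ 1.07 Tm
(d) a = 1.2489 × 10^12 m ≈ 1.249 Tm

Final answer:
(a) velocity at apoapsis vₐ = 118.2 m/s
(b) velocity at periapsis vₚ = 262.4 m/s
(c) semi-latus rectum p = 1.07 Tm
(d) semi-major axis a = 1.249 Tm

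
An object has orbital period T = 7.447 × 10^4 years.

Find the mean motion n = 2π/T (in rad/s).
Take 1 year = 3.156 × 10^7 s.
T = 7.447 × 10^4 years = 2.35027 × 10^12 s
n = 2π / (2.35027 × 10^12 s) = 2.67339 × 10^-12 rad/s ≈ 2.673 × 10^-12 rad/s

Final answer: n = 2.673 × 10^-12 rad/s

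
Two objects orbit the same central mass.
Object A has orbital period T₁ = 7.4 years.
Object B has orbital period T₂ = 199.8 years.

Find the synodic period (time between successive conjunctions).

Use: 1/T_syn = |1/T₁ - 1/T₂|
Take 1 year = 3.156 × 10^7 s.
T₁ = 7.4 years = 2.33544 × 10^8 s
T₂ = 199.8 years = 6.30569 × 10^9 s
1/T₁ = 4.28185 × 10^-9 s⁻¹
1/T₂ = 1.58587 × 10^-10 s⁻¹
|1/T₁ − 1/T₂| = 4.12326 × 10^-9 s⁻¹
T_syn = 1 / |1/T₁ − 1/T₂| = 2.42526 × 10^8 s ≈ 7.685 years

Final answer: T_syn = 7.685 years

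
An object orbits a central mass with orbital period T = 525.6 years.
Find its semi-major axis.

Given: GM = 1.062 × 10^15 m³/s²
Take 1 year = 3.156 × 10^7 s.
T = 525.6 years = 1.65879 × 10^10 s
GM = 1.062 × 10^15 m³/s²
Kepler's third law: a³ = GM T² / (4π²)
T² = 2.7516 × 10^20 s²
a³ = (1.062 × 10^15) × (2.7516 × 10^20) / (4π²) = 7.40201 × 10^33 m³
a = (a³)^(1/3) = 1.94887 × 10^11 m ≈ 194.9 Gm

Final answer: 194.9 Gm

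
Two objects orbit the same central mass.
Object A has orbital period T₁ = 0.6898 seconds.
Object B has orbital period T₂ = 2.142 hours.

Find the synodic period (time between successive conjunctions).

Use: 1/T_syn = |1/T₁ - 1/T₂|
T₁ = 0.6898 seconds
T₂ = 2.142 hours = 7711.2 s
1/T₁ = 1.4497 s⁻¹
1/T₂ = 0.000129682 s⁻¹
|1/T₁ − 1/T₂| = 1.44957 s⁻¹
T_syn = 1 / |1/T₁ − 1/T₂| = 0.689862 s ≈ 0.6899 seconds

Final answer: T_syn = 0.6899 seconds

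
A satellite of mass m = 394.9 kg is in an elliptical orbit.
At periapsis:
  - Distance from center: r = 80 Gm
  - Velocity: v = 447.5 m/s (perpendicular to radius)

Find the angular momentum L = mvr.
r = 80 Gm = 8 × 10^10 m
v = 447.5 m/s
vr = 447.5 × 8 × 10^10 = 3.58 × 10^13 m²/s
L = m × vr = 394.9 × 3.58 × 10^13 = 1.41374 × 10^16 kg·m²/s ≈ 1.414 × 10^16 kg·m²/s

Final answer: L = 1.414 × 10^16 kg·m²/s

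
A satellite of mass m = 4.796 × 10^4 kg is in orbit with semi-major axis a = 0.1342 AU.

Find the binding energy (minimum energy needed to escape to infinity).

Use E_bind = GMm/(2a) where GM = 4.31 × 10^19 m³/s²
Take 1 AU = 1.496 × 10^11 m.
a = 0.1342 AU = 2.00763 × 10^10 m
GM = 4.31 × 10^19 m³/s²
m = 4.796 × 10^4 kg
GMm = 4.31 × 10^19 × 47960 = 2.06708 × 10^24 m³·kg/s²
2a = 4.01526 × 10^10 m
E_bind = GMm/(2a) = 5.14805 × 10^13 J ≈ 51.48 TJ

Final answer: 51.48 TJ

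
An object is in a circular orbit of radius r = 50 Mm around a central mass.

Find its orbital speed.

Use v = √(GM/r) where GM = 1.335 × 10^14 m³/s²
r = 50 Mm = 5 × 10^7 m
GM = 1.335 × 10^14 m³/s²
GM/r = (1.335 × 10^14) / (5 × 10^7) = 2.67 × 10^6 m²/s²
v = √(GM/r) = 1634.01 m/s ≈ 1.634 km/s

Final answer: 1.634 km/s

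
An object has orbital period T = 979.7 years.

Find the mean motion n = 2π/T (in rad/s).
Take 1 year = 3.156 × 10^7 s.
T = 979.7 years = 3.09193 × 10^10 s
n = 2π / (3.09193 × 10^10 s) = 2.03212 × 10^-10 rad/s ≈ 2.032 × 10^-10 rad/s

Final answer: n = 2.032 × 10^-10 rad/s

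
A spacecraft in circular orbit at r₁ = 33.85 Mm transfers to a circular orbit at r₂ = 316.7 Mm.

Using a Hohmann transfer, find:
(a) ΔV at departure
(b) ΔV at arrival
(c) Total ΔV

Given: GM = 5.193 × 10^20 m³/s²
r₁ = 33.85 Mm = 3.385 × 10^7 m
r₂ = 316.7 Mm = 3.167 × 10^8 m
GM = 5.193 × 10^20 m³/s²
Transfer ellipse: a_t = (r₁ + r₂)/2 = 1.75275 × 10^8 m
Circular speed at r₁: v₁ = √(GM/r₁) = 3.91679 × 10^6 m/s
Transfer speed at r₁ (periapsis): v₁ₜ = √(GM(2/r₁ − 1/a_t)) = 5.26495 × 10^6 m/s
(a) ΔV₁ = v₁ₜ − v₁ = 1.34816 × 10^6 m/s ≈ 1348 km/s
Circular speed at r₂: v₂ = √(GM/r₂) = 1.28052 × 10^6 m/s
Transfer speed at r₂ (apoapsis): v₂ₜ = √(GM(2/r₂ − 1/a_t)) = 562736 m/s
(b) ΔV₂ = v₂ − v₂ₜ = 717781 m/s ≈ 717.8 km/s
(c) ΔV_total = ΔV₁ + ΔV₂ = 2.06594 × 10^6 m/s ≈ 2066 km/s

Final answer:
(a) ΔV₁ = 1348 km/s
(b) ΔV₂ = 717.8 km/s
(c) ΔV_total = 2066 km/s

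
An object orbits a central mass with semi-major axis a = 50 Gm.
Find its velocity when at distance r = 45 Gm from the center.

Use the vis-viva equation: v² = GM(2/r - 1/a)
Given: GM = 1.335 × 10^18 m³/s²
a = 50 Gm = 5 × 10^10 m
r = 45 Gm = 4.5 × 10^10 m
GM = 1.335 × 10^18 m³/s²
2/r − 1/a = 4.44444 × 10^-11 − 2 × 10^-11 = 2.44444 × 10^-11 m⁻¹
v² = GM (2/r − 1/a) = 3.26333 × 10^7 m²/s²
v = 5712.56 m/s ≈ 5.713 km/s

Final answer: 5.713 km/s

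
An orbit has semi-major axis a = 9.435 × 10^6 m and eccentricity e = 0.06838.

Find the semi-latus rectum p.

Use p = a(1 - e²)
a = 9.435 × 10^6 m
e = 0.06838,  e² = 0.00467582,  1 − e² = 0.995324
p = a(1 − e²) = 9.435 × 10^6 m × 0.995324 = 9.39088 × 10^6 m ≈ 9.391 × 10^6 m

Final answer: p = 9.391 × 10^6 m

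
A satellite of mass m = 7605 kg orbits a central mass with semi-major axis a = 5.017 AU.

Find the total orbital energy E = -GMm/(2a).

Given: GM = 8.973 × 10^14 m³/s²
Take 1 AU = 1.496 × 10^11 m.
a = 5.017 AU = 7.50543 × 10^11 m
GM = 8.973 × 10^14 m³/s²
2a = 1.50109 × 10^12 m
GMm = 8.973 × 10^14 × 7605 = 6.82397 × 10^18 m³·kg/s²
E = −GMm/(2a) = -4.54602 × 10^6 J ≈ -4.546 MJ

Final answer: -4.546 MJ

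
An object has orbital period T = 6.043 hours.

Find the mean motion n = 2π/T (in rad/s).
T = 6.043 hours = 21754.8 s
n = 2π / 21754.8 s = 0.000288818 rad/s ≈ 0.0002888 rad/s

Final answer: n = 0.0002888 rad/s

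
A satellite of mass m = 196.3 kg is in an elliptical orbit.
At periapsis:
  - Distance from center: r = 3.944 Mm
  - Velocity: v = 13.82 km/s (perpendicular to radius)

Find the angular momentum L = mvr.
r = 3.944 Mm = 3.944 × 10^6 m
v = 13.82 km/s = 13820 m/s
vr = 13820 × 3.944 × 10^6 = 5.45061 × 10^10 m²/s
L = m × vr = 196.3 × 5.45061 × 10^10 = 1.06995 × 10^13 kg·m²/s ≈ 1.07 × 10^13 kg·m²/s

Final answer: L = 1.07 × 10^13 kg·m²/s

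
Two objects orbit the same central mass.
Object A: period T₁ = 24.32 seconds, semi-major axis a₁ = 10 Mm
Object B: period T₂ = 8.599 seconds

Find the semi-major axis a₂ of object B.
T₁ = 24.32 seconds
T₂ = 8.599 seconds
a₁ = 10 Mm = 1 × 10^7 m
Kepler's third law: (T₂/T₁)² = (a₂/a₁)³  ⇒  a₂ = a₁ (T₂/T₁)^(2/3)
T₂/T₁ = 0.353577
(T₂/T₁)^(2/3) = 0.500023
a₂ = 1 × 10^7 m × 0.500023 = 5.00023 × 10^6 m ≈ 5 Mm

Final answer: a₂ = 5 Mm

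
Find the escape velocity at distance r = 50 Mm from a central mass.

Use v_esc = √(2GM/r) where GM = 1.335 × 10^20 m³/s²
r = 50 Mm = 5 × 10^7 m
GM = 1.335 × 10^20 m³/s²
2GM/r = 2 × (1.335 × 10^20) / (5 × 10^7) = 5.34 × 10^12 m²/s²
v_esc = √(2GM/r) = 2.31084 × 10^6 m/s ≈ 2311 km/s

Final answer: 2311 km/s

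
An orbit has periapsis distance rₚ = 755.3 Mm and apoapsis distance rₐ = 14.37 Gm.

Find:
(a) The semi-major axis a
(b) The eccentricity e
rₚ = 755.3 Mm = 7.553 × 10^8 m
rₐ = 14.37 Gm = 1.437 × 10^10 m
(a) a = (rₚ + rₐ)/2 = 7.56265 × 10^9 m ≈ 7.563 Gm
(b) e = (rₐ − rₚ)/(rₐ + rₚ) = (1.36147 × 10^10) / (1.51253 × 10^10) = 0.900128

Final answer:
(a) a = 7.563 Gm
(b) e = 0.9001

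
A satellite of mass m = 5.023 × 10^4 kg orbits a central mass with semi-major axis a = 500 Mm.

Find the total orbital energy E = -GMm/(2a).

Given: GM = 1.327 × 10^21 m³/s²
a = 500 Mm = 5 × 10^8 m
GM = 1.327 × 10^21 m³/s²
2a = 1 × 10^9 m
GMm = 1.327 × 10^21 × 50230 = 6.66552 × 10^25 m³·kg/s²
E = −GMm/(2a) = -6.66552 × 10^16 J ≈ -66.66 PJ

Final answer: -66.66 PJ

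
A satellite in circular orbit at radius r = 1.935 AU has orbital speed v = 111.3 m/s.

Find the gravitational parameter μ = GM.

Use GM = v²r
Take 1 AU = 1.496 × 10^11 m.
r = 1.935 AU = 2.89476 × 10^11 m
v = 111.3 m/s
v² = 12387.7 m²/s²
GM = v²r = 12387.7 × 2.89476 × 10^11 = 3.58594 × 10^15 m³/s²
GM ≈ 3.586 × 10^15 m³/s²

Final answer: GM = 3.586 × 10^15 m³/s²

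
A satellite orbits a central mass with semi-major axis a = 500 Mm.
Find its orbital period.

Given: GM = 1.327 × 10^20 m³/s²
a = 500 Mm = 5 × 10^8 m
GM = 1.327 × 10^20 m³/s²
a³ = 1.25 × 10^26 m³
T = 2π √(a³/GM) = 2π √((1.25 × 10^26) / (1.327 × 10^20)) = 2π × 970.554 s
T = 6098.17 s ≈ 1.694 hours

Final answer: 1.694 hours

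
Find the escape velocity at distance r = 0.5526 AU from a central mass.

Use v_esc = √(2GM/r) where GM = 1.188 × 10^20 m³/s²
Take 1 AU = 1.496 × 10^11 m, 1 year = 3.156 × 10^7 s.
r = 0.5526 AU = 8.2669 × 10^10 m
GM = 1.188 × 10^20 m³/s²
2GM/r = 2 × (1.188 × 10^20) / (8.2669 × 10^10) = 2.87411 × 10^9 m²/s²
v_esc = √(2GM/r) = 53610.8 m/s ≈ 11.31 AU/year

Final answer: 11.31 AU/year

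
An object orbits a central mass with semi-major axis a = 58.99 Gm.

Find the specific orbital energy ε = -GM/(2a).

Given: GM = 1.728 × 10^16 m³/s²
a = 58.99 Gm = 5.899 × 10^10 m
GM = 1.728 × 10^16 m³/s²
2a = 1.1798 × 10^11 m
ε = −GM/(2a) = -146466 J/kg ≈ -146.5 kJ/kg

Final answer: -146.5 kJ/kg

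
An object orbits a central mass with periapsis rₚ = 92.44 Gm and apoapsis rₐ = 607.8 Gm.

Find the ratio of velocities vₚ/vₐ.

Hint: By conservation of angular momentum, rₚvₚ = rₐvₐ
rₚ = 92.44 Gm = 9.244 × 10^10 m
rₐ = 607.8 Gm = 6.078 × 10^11 m
rₚvₚ = rₐvₐ  ⇒  vₚ/vₐ = rₐ/rₚ
vₚ/vₐ = (6.078 × 10^11) / (9.244 × 10^10) = 6.57508

Final answer: vₚ/vₐ = 6.575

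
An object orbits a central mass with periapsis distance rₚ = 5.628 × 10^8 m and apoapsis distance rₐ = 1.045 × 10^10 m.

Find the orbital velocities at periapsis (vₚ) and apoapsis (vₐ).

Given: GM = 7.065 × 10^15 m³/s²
rₚ = 5.628 × 10^8 m
rₐ = 1.045 × 10^10 m
GM = 7.065 × 10^15 m³/s²
a = (rₚ + rₐ)/2 = 5.5064 × 10^9 m
Vis-viva: v² = GM (2/r − 1/a)
vₚ² = 7.065 × 10^15 × (3.55366 × 10^-9 − 1.81607 × 10^-10) = 2.38236 × 10^7 m²/s²
vₚ = 4880.94 m/s ≈ 4.881 km/s
vₐ² = 7.065 × 10^15 × (1.91388 × 10^-10 − 1.81607 × 10^-10) = 69100.7 m²/s²
vₐ = 262.87 m/s ≈ 262.9 m/s

Final answer: vₚ = 4.881 km/s, vₐ = 262.9 m/s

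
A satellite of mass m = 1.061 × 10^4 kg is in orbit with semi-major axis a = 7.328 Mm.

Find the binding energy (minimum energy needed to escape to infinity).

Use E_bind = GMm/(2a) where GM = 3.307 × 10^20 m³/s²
a = 7.328 Mm = 7.328 × 10^6 m
GM = 3.307 × 10^20 m³/s²
m = 1.061 × 10^4 kg
GMm = 3.307 × 10^20 × 10610 = 3.50873 × 10^24 m³·kg/s²
2a = 1.4656 × 10^7 m
E_bind = GMm/(2a) = 2.39405 × 10^17 J ≈ 239.4 PJ

Final answer: 239.4 PJ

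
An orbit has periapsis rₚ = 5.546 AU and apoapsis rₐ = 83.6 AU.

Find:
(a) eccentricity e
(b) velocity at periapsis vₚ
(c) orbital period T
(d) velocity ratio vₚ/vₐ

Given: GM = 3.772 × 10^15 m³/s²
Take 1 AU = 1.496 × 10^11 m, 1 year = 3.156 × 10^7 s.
rₚ = 5.546 AU = 8.29682 × 10^11 m
rₐ = 83.6 AU = 1.25066 × 10^13 m
GM = 3.772 × 10^15 m³/s²
a = (rₚ + rₐ)/2 = 6.66812 × 10^12 m
e = (rₐ − rₚ)/(rₐ + rₚ) = (1.16769 × 10^13) / (1.33362 × 10^13) = 0.875575
(a) e = 0.875575 ≈ 0.8756
(b) vₚ² = GM (2/rₚ − 1/a) = 3.772 × 10^15 × (2.41056 × 10^-12 − 1.49967 × 10^-13) = 8526.97 m²/s²;  vₚ = 92.3416 m/s ≈ 92.34 m/s
(c) a³ = 2.9649 × 10^38 m³;  T = 2π √(a³/GM) = 2π × 2.80362 × 10^11 s = 1.76157 × 10^12 s ≈ 5.582 × 10^4 years
(d) vₚ/vₐ = rₐ/rₚ (angular momentum) = (1.25066 × 10^13) / (8.29682 × 10^11) = 15.0739 ≈ 15.07

Final answer:
(a) eccentricity e = 0.8756
(b) velocity at periapsis vₚ = 92.34 m/s
(c) orbital period T = 5.582 × 10^4 years
(d) velocity ratio vₚ/vₐ = 15.07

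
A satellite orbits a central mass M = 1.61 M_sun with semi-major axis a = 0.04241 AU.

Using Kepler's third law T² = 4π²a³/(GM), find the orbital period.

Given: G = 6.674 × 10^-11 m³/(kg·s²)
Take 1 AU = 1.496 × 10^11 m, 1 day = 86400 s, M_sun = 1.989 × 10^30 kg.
M = 1.61 M_sun = 3.20229 × 10^30 kg
GM = G × M = 6.674 × 10^-11 × 3.20229 × 10^30 = 2.13721 × 10^20 m³/s²
a = 0.04241 AU = 6.34454 × 10^9 m
a³ = 2.55387 × 10^29 m³
T = 2π √(a³/GM) = 2π √((2.55387 × 10^29) / (2.13721 × 10^20)) = 2π × 34568.2 s
T = 217198 s ≈ 2.514 days

Final answer: 2.514 days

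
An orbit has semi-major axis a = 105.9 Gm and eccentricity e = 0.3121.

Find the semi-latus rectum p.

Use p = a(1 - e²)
a = 105.9 Gm = 1.059 × 10^11 m
e = 0.3121,  e² = 0.0974064,  1 − e² = 0.902594
p = a(1 − e²) = 1.059 × 10^11 m × 0.902594 = 9.55847 × 10^10 m ≈ 95.58 Gm

Final answer: p = 95.58 Gm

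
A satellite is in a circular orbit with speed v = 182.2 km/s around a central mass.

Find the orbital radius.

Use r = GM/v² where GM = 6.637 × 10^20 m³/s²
v = 182.2 km/s = 182200 m/s
GM = 6.637 × 10^20 m³/s²
v² = 3.31968 × 10^10 m²/s²
r = GM/v² = (6.637 × 10^20) / (3.31968 × 10^10) = 1.99929 × 10^10 m ≈ 19.99 Gm

Final answer: 19.99 Gm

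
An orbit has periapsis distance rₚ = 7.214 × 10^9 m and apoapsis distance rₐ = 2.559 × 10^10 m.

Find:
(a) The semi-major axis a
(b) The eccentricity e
rₚ = 7.214 × 10^9 m
rₐ = 2.559 × 10^10 m
(a) a = (rₚ + rₐ)/2 = 1.6402 × 10^10 m ≈ 1.64 × 10^10 m
(b) e = (rₐ − rₚ)/(rₐ + rₚ) = (1.8376 × 10^10) / (3.2804 × 10^10) = 0.560176

Final answer:
(a) a = 1.64 × 10^10 m
(b) e = 0.5602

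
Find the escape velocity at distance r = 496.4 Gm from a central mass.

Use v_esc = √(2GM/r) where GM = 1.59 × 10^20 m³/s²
r = 496.4 Gm = 4.964 × 10^11 m
GM = 1.59 × 10^20 m³/s²
2GM/r = 2 × (1.59 × 10^20) / (4.964 × 10^11) = 6.40612 × 10^8 m²/s²
v_esc = √(2GM/r) = 25310.3 m/s ≈ 25.31 km/s

Final answer: 25.31 km/s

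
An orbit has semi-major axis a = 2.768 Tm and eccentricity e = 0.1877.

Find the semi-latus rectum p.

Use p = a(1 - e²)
a = 2.768 Tm = 2.768 × 10^12 m
e = 0.1877,  e² = 0.0352313,  1 − e² = 0.964769
p = a(1 − e²) = 2.768 × 10^12 m × 0.964769 = 2.67048 × 10^12 m ≈ 2.67 Tm

Final answer: p = 2.67 Tm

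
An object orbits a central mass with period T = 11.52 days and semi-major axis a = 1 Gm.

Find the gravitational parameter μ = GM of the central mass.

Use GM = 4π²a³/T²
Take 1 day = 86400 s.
T = 11.52 days = 995328 s
a = 1 Gm = 1 × 10^9 m
a³ = 1 × 10^27 m³
T² = 9.90678 × 10^11 s²
GM = 4π² × (1 × 10^27) / (9.90678 × 10^11) = 3.98499 × 10^16 m³/s²
GM ≈ 3.985 × 10^16 m³/s²

Final answer: GM = 3.985 × 10^16 m³/s²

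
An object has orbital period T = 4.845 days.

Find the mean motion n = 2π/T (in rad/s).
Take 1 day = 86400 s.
T = 4.845 days = 418608 s
n = 2π / 418608 s = 1.50097 × 10^-5 rad/s ≈ 1.501 × 10^-5 rad/s

Final answer: n = 1.501 × 10^-5 rad/s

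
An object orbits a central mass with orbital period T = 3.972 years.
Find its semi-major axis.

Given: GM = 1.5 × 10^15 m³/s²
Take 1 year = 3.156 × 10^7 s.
T = 3.972 years = 1.25356 × 10^8 s
GM = 1.5 × 10^15 m³/s²
Kepler's third law: a³ = GM T² / (4π²)
T² = 1.57142 × 10^16 s²
a³ = (1.5 × 10^15) × (1.57142 × 10^16) / (4π²) = 5.97068 × 10^29 m³
a = (a³)^(1/3) = 8.42057 × 10^9 m ≈ 8.421 × 10^9 m

Final answer: 8.421 × 10^9 m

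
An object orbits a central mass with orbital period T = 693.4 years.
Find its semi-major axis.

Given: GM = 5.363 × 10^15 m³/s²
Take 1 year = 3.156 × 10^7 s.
T = 693.4 years = 2.18837 × 10^10 s
GM = 5.363 × 10^15 m³/s²
Kepler's third law: a³ = GM T² / (4π²)
T² = 4.78897 × 10^20 s²
a³ = (5.363 × 10^15) × (4.78897 × 10^20) / (4π²) = 6.50564 × 10^34 m³
a = (a³)^(1/3) = 4.02189 × 10^11 m ≈ 402.2 Gm

Final answer: 402.2 Gm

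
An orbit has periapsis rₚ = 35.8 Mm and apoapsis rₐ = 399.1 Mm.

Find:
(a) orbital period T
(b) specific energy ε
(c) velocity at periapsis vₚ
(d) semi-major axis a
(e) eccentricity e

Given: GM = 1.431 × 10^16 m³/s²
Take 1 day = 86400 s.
rₚ = 35.8 Mm = 3.58 × 10^7 m
rₐ = 399.1 Mm = 3.991 × 10^8 m
GM = 1.431 × 10^16 m³/s²
a = (rₚ + rₐ)/2 = 2.1745 × 10^8 m
e = (rₐ − rₚ)/(rₐ + rₚ) = (3.633 × 10^8) / (4.349 × 10^8) = 0.835364
(a) a³ = 1.0282 × 10^25 m³;  T = 2π √(a³/GM) = 2π × 26805.2 s = 168422 s ≈ 1.949 days
(b) 2a = 4.349 × 10^8 m;  ε = −GM/(2a) = -3.29041 × 10^7 J/kg ≈ -32.9 MJ/kg
(c) vₚ² = GM (2/rₚ − 1/a) = 1.431 × 10^16 × (5.58659 × 10^-8 − 4.59876 × 10^-9) = 7.33633 × 10^8 m²/s²;  vₚ = 27085.7 m/s ≈ 27.09 km/s
(d) a = 2.1745 × 10^8 m ≈ 217.4 Mm
(e) e = 0.835364 ≈ 0.8354

Final answer:
(a) orbital period T = 1.949 days
(b) specific energy ε = -32.9 MJ/kg
(c) velocity at periapsis vₚ = 27.09 km/s
(d) semi-major axis a = 217.4 Mm
(e) eccentricity e = 0.8354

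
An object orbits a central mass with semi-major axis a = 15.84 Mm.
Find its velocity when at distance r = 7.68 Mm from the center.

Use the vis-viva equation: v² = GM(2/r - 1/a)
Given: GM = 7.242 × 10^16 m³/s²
a = 15.84 Mm = 1.584 × 10^7 m
r = 7.68 Mm = 7.68 × 10^6 m
GM = 7.242 × 10^16 m³/s²
2/r − 1/a = 2.60417 × 10^-7 − 6.31313 × 10^-8 = 1.97285 × 10^-7 m⁻¹
v² = GM (2/r − 1/a) = 1.42874 × 10^10 m²/s²
v = 119530 m/s ≈ 119.5 km/s

Final answer: 119.5 km/s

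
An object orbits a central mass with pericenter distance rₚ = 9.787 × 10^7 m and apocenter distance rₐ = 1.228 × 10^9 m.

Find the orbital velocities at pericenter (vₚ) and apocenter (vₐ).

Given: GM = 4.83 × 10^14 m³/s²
rₚ = 9.787 × 10^7 m
rₐ = 1.228 × 10^9 m
GM = 4.83 × 10^14 m³/s²
a = (rₚ + rₐ)/2 = 6.62935 × 10^8 m
Vis-viva: v² = GM (2/r − 1/a)
vₚ² = 4.83 × 10^14 × (2.04353 × 10^-8 − 1.50844 × 10^-9) = 9.14166 × 10^6 m²/s²
vₚ = 3023.52 m/s ≈ 3.024 km/s
vₐ² = 4.83 × 10^14 × (1.62866 × 10^-9 − 1.50844 × 10^-9) = 58066.7 m²/s²
vₐ = 240.97 m/s ≈ 241 m/s

Final answer: vₚ = 3.024 km/s, vₐ = 241 m/s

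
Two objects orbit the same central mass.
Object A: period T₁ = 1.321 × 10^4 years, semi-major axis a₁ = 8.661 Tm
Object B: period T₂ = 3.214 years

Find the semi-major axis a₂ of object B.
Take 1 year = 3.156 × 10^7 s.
T₁ = 1.321 × 10^4 years = 4.16908 × 10^11 s
T₂ = 3.214 years = 1.01434 × 10^8 s
a₁ = 8.661 Tm = 8.661 × 10^12 m
Kepler's third law: (T₂/T₁)² = (a₂/a₁)³  ⇒  a₂ = a₁ (T₂/T₁)^(2/3)
T₂/T₁ = 0.000243301
(T₂/T₁)^(2/3) = 0.00389728
a₂ = 8.661 × 10^12 m × 0.00389728 = 3.37544 × 10^10 m ≈ 33.75 Gm

Final answer: a₂ = 33.75 Gm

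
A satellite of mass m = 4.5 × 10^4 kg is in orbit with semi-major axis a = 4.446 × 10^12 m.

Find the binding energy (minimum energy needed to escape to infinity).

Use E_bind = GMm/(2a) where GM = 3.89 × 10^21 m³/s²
a = 4.446 × 10^12 m
GM = 3.89 × 10^21 m³/s²
m = 4.5 × 10^4 kg
GMm = 3.89 × 10^21 × 45000 = 1.7505 × 10^26 m³·kg/s²
2a = 8.892 × 10^12 m
E_bind = GMm/(2a) = 1.96862 × 10^13 J ≈ 19.69 TJ

Final answer: 19.69 TJ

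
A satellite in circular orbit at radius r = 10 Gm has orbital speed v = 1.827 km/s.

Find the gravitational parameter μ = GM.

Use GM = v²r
r = 10 Gm = 1 × 10^10 m
v = 1.827 km/s = 1827 m/s
v² = 3.33793 × 10^6 m²/s²
GM = v²r = 3.33793 × 10^6 × 1 × 10^10 = 3.33793 × 10^16 m³/s²
GM ≈ 3.338 × 10^16 m³/s²

Final answer: GM = 3.338 × 10^16 m³/s²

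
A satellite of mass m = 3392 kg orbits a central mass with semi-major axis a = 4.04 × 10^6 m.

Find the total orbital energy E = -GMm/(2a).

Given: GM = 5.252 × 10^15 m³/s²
a = 4.04 × 10^6 m
GM = 5.252 × 10^15 m³/s²
2a = 8.08 × 10^6 m
GMm = 5.252 × 10^15 × 3392 = 1.78148 × 10^19 m³·kg/s²
E = −GMm/(2a) = -2.2048 × 10^12 J ≈ -2.205 TJ

Final answer: -2.205 TJ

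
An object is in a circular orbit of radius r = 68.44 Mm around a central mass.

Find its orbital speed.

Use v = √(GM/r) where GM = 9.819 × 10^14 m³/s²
r = 68.44 Mm = 6.844 × 10^7 m
GM = 9.819 × 10^14 m³/s²
GM/r = (9.819 × 10^14) / (6.844 × 10^7) = 1.43469 × 10^7 m²/s²
v = √(GM/r) = 3787.73 m/s ≈ 3.788 km/s

Final answer: 3.788 km/s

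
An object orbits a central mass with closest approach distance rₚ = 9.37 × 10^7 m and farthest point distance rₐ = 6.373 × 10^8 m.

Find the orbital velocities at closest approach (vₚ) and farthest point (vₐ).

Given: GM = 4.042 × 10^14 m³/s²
rₚ = 9.37 × 10^7 m
rₐ = 6.373 × 10^8 m
GM = 4.042 × 10^14 m³/s²
a = (rₚ + rₐ)/2 = 3.655 × 10^8 m
Vis-viva: v² = GM (2/r − 1/a)
vₚ² = 4.042 × 10^14 × (2.13447 × 10^-8 − 2.73598 × 10^-9) = 7.52165 × 10^6 m²/s²
vₚ = 2742.56 m/s ≈ 2.743 km/s
vₐ² = 4.042 × 10^14 × (3.13824 × 10^-9 − 2.73598 × 10^-9) = 162594 m²/s²
vₐ = 403.23 m/s ≈ 403.2 m/s

Final answer: vₚ = 2.743 km/s, vₐ = 403.2 m/s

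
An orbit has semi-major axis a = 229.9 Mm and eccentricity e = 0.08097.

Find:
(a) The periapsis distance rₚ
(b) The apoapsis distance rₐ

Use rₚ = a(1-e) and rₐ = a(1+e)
a = 229.9 Mm = 2.299 × 10^8 m
e = 0.08097:  1 − e = 0.91903,  1 + e = 1.08097
(a) rₚ = a(1 − e) = 2.299 × 10^8 m × 0.91903 = 2.11285 × 10^8 m ≈ 211.3 Mm
(b) rₐ = a(1 + e) = 2.299 × 10^8 m × 1.08097 = 2.48515 × 10^8 m ≈ 248.5 Mm

Final answer:
(a) rₚ = 211.3 Mm
(b) rₐ = 248.5 Mm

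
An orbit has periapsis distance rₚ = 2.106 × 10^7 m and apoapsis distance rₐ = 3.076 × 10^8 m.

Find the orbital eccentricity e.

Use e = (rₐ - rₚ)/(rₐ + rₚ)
rₚ = 2.106 × 10^7 m
rₐ = 3.076 × 10^8 m
rₐ − rₚ = 2.8654 × 10^8 m
rₐ + rₚ = 3.2866 × 10^8 m
e = (rₐ − rₚ)/(rₐ + rₚ) = 0.871843

Final answer: e = 0.8718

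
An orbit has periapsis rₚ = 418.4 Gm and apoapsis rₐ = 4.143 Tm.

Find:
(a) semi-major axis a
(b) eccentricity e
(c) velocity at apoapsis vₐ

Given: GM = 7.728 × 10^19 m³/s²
rₚ = 418.4 Gm = 4.184 × 10^11 m
rₐ = 4.143 Tm = 4.143 × 10^12 m
GM = 7.728 × 10^19 m³/s²
a = (rₚ + rₐ)/2 = 2.2807 × 10^12 m
e = (rₐ − rₚ)/(rₐ + rₚ) = (3.7246 × 10^12) / (4.5614 × 10^12) = 0.816548
(a) a = 2.2807 × 10^12 m ≈ 2.281 Tm
(b) e = 0.816548 ≈ 0.8165
(c) vₐ² = GM (2/rₐ − 1/a) = 7.728 × 10^19 × (4.82742 × 10^-13 − 4.38462 × 10^-13) = 3.42197 × 10^6 m²/s²;  vₐ = 1849.86 m/s ≈ 1.85 km/s

Final answer:
(a) semi-major axis a = 2.281 Tm
(b) eccentricity e = 0.8165
(c) velocity at apoapsis vₐ = 1.85 km/s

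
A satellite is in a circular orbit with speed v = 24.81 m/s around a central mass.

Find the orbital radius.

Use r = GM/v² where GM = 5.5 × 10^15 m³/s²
v = 24.81 m/s
GM = 5.5 × 10^15 m³/s²
v² = 615.536 m²/s²
r = GM/v² = (5.5 × 10^15) / 615.536 = 8.9353 × 10^12 m ≈ 8.935 Tm

Final answer: 8.935 Tm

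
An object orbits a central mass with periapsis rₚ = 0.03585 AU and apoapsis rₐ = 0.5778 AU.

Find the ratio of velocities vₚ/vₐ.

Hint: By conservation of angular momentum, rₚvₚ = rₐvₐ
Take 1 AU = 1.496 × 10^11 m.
rₚ = 0.03585 AU = 5.36316 × 10^9 m
rₐ = 0.5778 AU = 8.64389 × 10^10 m
rₚvₚ = rₐvₐ  ⇒  vₚ/vₐ = rₐ/rₚ
vₚ/vₐ = (8.64389 × 10^10) / (5.36316 × 10^9) = 16.1172

Final answer: vₚ/vₐ = 16.12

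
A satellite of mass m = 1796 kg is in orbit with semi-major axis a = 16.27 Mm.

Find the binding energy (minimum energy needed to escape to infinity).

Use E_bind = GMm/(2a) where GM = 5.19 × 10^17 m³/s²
a = 16.27 Mm = 1.627 × 10^7 m
GM = 5.19 × 10^17 m³/s²
m = 1796 kg
GMm = 5.19 × 10^17 × 1796 = 9.32124 × 10^20 m³·kg/s²
2a = 3.254 × 10^7 m
E_bind = GMm/(2a) = 2.86455 × 10^13 J ≈ 28.65 TJ

Final answer: 28.65 TJ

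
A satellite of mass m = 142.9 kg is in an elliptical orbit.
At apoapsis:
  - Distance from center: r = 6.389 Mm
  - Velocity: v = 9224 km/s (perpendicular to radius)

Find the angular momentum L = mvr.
r = 6.389 Mm = 6.389 × 10^6 m
v = 9224 km/s = 9.224 × 10^6 m/s
vr = 9.224 × 10^6 × 6.389 × 10^6 = 5.89321 × 10^13 m²/s
L = m × vr = 142.9 × 5.89321 × 10^13 = 8.4214 × 10^15 kg·m²/s ≈ 8.421 × 10^15 kg·m²/s

Final answer: L = 8.421 × 10^15 kg·m²/s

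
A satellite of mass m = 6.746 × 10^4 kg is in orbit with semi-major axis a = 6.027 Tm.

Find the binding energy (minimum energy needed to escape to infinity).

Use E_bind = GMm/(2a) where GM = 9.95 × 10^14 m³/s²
a = 6.027 Tm = 6.027 × 10^12 m
GM = 9.95 × 10^14 m³/s²
m = 6.746 × 10^4 kg
GMm = 9.95 × 10^14 × 67460 = 6.71227 × 10^19 m³·kg/s²
2a = 1.2054 × 10^13 m
E_bind = GMm/(2a) = 5.5685 × 10^6 J ≈ 5.569 MJ

Final answer: 5.569 MJ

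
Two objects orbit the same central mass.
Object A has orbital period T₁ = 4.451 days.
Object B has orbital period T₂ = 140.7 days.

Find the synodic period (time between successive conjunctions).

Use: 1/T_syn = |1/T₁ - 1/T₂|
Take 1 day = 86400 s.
T₁ = 4.451 days = 384566 s
T₂ = 140.7 days = 1.21565 × 10^7 s
1/T₁ = 2.60033 × 10^-6 s⁻¹
1/T₂ = 8.22607 × 10^-8 s⁻¹
|1/T₁ − 1/T₂| = 2.51807 × 10^-6 s⁻¹
T_syn = 1 / |1/T₁ − 1/T₂| = 397129 s ≈ 4.596 days

Final answer: T_syn = 4.596 days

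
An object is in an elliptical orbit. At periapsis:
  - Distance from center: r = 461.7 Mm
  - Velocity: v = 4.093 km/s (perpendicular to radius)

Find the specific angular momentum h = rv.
r = 461.7 Mm = 4.617 × 10^8 m
v = 4.093 km/s = 4093 m/s
h = rv = 4.617 × 10^8 × 4093 = 1.88974 × 10^12 m²/s ≈ 1.89 × 10^12 m²/s

Final answer: h = 1.89 × 10^12 m²/s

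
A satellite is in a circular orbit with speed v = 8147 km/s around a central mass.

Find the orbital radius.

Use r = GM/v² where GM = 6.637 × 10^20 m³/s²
v = 8147 km/s = 8.147 × 10^6 m/s
GM = 6.637 × 10^20 m³/s²
v² = 6.63736 × 10^13 m²/s²
r = GM/v² = (6.637 × 10^20) / (6.63736 × 10^13) = 9.99946 × 10^6 m ≈ 9.999 Mm

Final answer: 9.999 Mm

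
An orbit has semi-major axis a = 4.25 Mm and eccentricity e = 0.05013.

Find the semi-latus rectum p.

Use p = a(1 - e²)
a = 4.25 Mm = 4.25 × 10^6 m
e = 0.05013,  e² = 0.00251302,  1 − e² = 0.997487
p = a(1 − e²) = 4.25 × 10^6 m × 0.997487 = 4.23932 × 10^6 m ≈ 4.239 Mm

Final answer: p = 4.239 Mm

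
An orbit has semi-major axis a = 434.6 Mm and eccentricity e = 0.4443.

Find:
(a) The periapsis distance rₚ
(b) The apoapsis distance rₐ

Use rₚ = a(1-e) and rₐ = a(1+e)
a = 434.6 Mm = 4.346 × 10^8 m
e = 0.4443:  1 − e = 0.5557,  1 + e = 1.4443
(a) rₚ = a(1 − e) = 4.346 × 10^8 m × 0.5557 = 2.41507 × 10^8 m ≈ 241.5 Mm
(b) rₐ = a(1 + e) = 4.346 × 10^8 m × 1.4443 = 6.27693 × 10^8 m ≈ 627.7 Mm

Final answer:
(a) rₚ = 241.5 Mm
(b) rₐ = 627.7 Mm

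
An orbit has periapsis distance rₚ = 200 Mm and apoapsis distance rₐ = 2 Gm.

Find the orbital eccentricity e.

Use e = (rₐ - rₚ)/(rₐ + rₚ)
rₚ = 200 Mm = 2 × 10^8 m
rₐ = 2 Gm = 2 × 10^9 m
rₐ − rₚ = 1.8 × 10^9 m
rₐ + rₚ = 2.2 × 10^9 m
e = (rₐ − rₚ)/(rₐ + rₚ) = 0.818182

Final answer: e = 0.8182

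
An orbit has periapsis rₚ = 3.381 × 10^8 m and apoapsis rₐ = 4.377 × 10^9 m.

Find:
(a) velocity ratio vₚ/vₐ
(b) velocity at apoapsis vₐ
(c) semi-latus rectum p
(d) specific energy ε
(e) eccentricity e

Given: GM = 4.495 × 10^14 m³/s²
rₚ = 3.381 × 10^8 m
rₐ = 4.377 × 10^9 m
GM = 4.495 × 10^14 m³/s²
a = (rₚ + rₐ)/2 = 2.35755 × 10^9 m
e = (rₐ − rₚ)/(rₐ + rₚ) = (4.0389 × 10^9) / (4.7151 × 10^9) = 0.856588
(a) vₚ/vₐ = rₐ/rₚ (angular momentum) = (4.377 × 10^9) / (3.381 × 10^8) = 12.9459 ≈ 12.95
(b) vₐ² = GM (2/rₐ − 1/a) = 4.495 × 10^14 × (4.56934 × 10^-10 − 4.24169 × 10^-10) = 14727.8 m²/s²;  vₐ = 121.358 m/s ≈ 121.4 m/s
(c) 1 − e² = 0.266256;  p = a(1 − e²) = 2.35755 × 10^9 × 0.266256 = 6.27713 × 10^8 m ≈ 6.277 × 10^8 m
(d) 2a = 4.7151 × 10^9 m;  ε = −GM/(2a) = -95332 J/kg ≈ -95.33 kJ/kg
(e) e = 0.856588 ≈ 0.8566

Final answer:
(a) velocity ratio vₚ/vₐ = 12.95
(b) velocity at apoapsis vₐ = 121.4 m/s
(c) semi-latus rectum p = 6.277 × 10^8 m
(d) specific energy ε = -95.33 kJ/kg
(e) eccentricity e = 0.8566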